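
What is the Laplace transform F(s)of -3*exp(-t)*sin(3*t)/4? -9/(4*(s + 1)^2 + 36)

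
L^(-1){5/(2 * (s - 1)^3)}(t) 5 * t^2 * exp(t)/4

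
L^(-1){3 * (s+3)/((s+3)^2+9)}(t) 3 * exp(-3 * t) * cos(3 * t)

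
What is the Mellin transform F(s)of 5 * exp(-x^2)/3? 5 * gamma(s/2)/6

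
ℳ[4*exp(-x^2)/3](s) 2*gamma(s/2)/3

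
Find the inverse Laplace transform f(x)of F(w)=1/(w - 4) exp(4 * x)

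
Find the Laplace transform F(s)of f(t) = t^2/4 1/(2*s^3)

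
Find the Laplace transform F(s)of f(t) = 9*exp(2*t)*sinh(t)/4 9/(4*((s - 2)^2 - 1))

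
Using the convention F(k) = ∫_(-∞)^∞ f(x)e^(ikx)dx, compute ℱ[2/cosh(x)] 2 * pi/cosh(pi * k/2)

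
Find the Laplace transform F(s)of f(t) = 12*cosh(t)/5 12*s/(5*(s^2 - 1))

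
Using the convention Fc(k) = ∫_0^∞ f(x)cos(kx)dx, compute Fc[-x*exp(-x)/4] (k^2-1)/(4*(k^2 + 1)^2)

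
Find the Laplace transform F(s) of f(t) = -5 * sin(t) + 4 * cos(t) 4 * s/(s^2 + 1)-5/(s^2 + 1) 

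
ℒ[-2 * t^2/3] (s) -4/(3 * s^3)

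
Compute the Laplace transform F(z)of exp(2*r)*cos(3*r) (z - 2)/((z - 2)^2 + 9)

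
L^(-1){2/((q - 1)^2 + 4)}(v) exp(v) * sin(2 * v)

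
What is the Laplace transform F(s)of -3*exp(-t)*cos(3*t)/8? 3*(-s - 1)/(8*((s + 1)^2 + 9))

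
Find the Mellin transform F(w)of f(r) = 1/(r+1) pi*csc(pi*w)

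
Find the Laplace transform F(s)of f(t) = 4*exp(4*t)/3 4/(3*(s - 4))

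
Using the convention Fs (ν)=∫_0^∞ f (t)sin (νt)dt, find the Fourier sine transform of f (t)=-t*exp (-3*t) -6*ν/ (ν^2+9)^2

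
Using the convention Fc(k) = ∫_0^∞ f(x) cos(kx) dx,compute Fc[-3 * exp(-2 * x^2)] -3 * sqrt(2) * sqrt(pi) * exp(-k^2/8) /4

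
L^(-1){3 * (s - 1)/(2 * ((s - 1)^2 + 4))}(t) 3 * exp(t) * cos(2 * t)/2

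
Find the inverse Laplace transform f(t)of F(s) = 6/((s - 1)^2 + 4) 3 * exp(t) * sin(2 * t)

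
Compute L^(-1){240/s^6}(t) 2 * t^5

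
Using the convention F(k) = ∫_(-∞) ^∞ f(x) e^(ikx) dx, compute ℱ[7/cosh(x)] 7 * pi/cosh(pi * k/2) 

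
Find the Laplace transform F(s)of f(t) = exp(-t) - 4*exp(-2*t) 1/(s + 1) - 4/(s + 2)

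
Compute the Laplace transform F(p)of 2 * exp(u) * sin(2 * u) 4/((p - 1)^2 + 4)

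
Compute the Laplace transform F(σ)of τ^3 6/σ^4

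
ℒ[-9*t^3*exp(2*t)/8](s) -27/(4*(s - 2)^4)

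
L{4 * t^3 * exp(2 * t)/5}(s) 24/(5 * (s - 2)^4)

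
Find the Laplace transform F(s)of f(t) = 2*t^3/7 12/(7*s^4)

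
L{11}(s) 11/s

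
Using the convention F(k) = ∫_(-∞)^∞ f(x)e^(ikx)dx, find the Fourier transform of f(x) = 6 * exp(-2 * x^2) 3 * sqrt(2) * sqrt(pi) * exp(-k^2/8)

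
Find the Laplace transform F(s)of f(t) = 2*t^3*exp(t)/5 12/(5*(s - 1)^4)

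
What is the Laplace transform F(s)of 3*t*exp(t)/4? 3/(4*(s - 1)^2)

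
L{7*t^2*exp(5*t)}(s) 14/(s - 5)^3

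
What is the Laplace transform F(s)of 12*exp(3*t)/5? 12/(5*(s - 3))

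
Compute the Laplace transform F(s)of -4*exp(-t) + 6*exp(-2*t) 6/(s + 2) - 4/(s + 1)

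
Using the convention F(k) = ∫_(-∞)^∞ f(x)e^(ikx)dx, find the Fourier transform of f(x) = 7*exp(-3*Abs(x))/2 21/(k^2 + 9)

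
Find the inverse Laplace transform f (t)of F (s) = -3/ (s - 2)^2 -3*t*exp (2*t)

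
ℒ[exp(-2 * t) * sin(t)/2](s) 1/(2 * ((s + 2)^2 + 1))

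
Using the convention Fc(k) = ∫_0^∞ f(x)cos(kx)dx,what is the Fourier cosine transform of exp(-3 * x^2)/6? sqrt(3) * sqrt(pi) * exp(-k^2/12)/36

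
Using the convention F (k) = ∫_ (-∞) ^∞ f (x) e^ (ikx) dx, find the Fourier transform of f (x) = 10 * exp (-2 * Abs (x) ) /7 40/ (7 * (k^2 + 4) ) 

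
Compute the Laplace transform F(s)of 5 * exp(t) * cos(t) 5 * (s - 1)/((s - 1)^2 + 1)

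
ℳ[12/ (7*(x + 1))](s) 12*pi*csc (pi*s)/7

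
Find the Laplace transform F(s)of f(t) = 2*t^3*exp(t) 12/(s - 1)^4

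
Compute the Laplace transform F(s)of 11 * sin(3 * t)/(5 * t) 11 * atan(3/s)/5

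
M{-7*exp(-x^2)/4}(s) -7*gamma(s/2)/8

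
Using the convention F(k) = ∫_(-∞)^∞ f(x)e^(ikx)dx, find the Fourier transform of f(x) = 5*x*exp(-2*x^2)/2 5*sqrt(2)*I*sqrt(pi)*k*exp(-k^2/8)/16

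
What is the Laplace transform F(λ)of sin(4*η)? 4/(λ^2+16)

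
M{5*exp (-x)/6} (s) 5*gamma (s)/6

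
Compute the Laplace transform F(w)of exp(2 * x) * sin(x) 1/((w - 2)^2 + 1)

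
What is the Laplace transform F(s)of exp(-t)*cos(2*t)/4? (s+1)/(4*((s+1)^2+4))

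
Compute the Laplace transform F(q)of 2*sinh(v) 2/(q^2 - 1)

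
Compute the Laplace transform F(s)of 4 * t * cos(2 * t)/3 4 * (s^2 - 4)/(3 * (s^2 + 4)^2)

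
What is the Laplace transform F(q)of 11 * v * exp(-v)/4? 11/(4 * (q + 1)^2)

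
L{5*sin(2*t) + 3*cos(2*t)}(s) 3*s/(s^2 + 4) + 10/(s^2 + 4)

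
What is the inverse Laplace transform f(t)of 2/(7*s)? 2/7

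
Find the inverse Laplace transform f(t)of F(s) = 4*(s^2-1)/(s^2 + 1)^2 4*t*cos(t)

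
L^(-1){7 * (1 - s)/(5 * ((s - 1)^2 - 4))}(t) -7 * exp(t) * cosh(2 * t)/5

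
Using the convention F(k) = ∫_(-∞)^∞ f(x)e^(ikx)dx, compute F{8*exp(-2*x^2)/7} 4*sqrt(2)*sqrt(pi)*exp(-k^2/8)/7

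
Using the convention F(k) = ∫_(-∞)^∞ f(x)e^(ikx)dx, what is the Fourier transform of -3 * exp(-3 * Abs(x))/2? -9/(k^2 + 9)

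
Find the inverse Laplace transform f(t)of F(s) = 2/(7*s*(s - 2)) 2*exp(t)*sinh(t)/7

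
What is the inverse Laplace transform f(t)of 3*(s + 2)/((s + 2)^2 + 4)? 3*exp(-2*t)*cos(2*t)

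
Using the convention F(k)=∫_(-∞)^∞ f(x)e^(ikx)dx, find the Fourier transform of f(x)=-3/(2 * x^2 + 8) -3 * pi * exp(-2 * Abs(k))/4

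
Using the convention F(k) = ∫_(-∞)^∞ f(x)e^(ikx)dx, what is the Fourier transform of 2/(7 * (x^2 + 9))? 2 * pi * exp(-3 * Abs(k))/21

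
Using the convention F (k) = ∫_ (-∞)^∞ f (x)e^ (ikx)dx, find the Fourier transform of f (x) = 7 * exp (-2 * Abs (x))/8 7/ (2 * (k^2 + 4))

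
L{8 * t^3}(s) 48/s^4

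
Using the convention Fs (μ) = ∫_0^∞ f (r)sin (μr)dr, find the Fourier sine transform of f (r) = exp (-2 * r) μ/ (μ^2 + 4)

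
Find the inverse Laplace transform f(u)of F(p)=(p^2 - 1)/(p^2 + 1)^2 u*cos(u)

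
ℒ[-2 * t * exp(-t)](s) -2/(s + 1)^2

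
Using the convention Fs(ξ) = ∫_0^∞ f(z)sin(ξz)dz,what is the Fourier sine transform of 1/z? pi/2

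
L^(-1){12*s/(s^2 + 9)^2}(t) 2*t*sin(3*t)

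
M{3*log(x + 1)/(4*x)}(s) -3*pi*csc(pi*s)/(4*s - 4)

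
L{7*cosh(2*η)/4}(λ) 7*λ/(4*(λ^2-4))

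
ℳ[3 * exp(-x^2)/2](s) 3 * gamma(s/2)/4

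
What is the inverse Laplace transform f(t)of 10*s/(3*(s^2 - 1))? 10*cosh(t)/3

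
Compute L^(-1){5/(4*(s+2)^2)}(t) 5*t*exp(-2*t)/4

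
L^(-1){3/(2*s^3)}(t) 3*t^2/4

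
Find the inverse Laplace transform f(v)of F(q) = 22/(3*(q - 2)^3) 11*v^2*exp(2*v)/3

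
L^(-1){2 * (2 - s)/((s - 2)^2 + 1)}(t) -2 * exp(2 * t) * cos(t)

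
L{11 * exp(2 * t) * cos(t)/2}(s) 11 * (s - 2)/(2 * ((s - 2)^2 + 1))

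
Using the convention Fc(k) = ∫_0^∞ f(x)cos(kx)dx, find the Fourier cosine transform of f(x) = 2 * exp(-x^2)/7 sqrt(pi) * exp(-k^2/4)/7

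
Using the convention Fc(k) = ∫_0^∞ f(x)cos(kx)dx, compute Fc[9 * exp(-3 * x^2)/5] 3 * sqrt(3) * sqrt(pi) * exp(-k^2/12)/10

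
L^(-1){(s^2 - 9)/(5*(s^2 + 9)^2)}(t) t*cos(3*t)/5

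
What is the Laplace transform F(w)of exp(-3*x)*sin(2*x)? 2/((w + 3)^2 + 4)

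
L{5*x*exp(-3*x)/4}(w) 5/(4*(w + 3)^2)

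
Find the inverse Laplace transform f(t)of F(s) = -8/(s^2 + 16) -2*sin(4*t)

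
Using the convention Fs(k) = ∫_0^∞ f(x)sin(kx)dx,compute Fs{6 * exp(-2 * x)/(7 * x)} 6 * atan(k/2)/7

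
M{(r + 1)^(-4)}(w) gamma(w)*gamma(4 - w)/6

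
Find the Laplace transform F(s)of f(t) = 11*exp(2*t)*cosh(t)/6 11*(s - 2)/(6*((s - 2)^2 - 1))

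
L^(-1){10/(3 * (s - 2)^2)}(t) 10 * t * exp(2 * t)/3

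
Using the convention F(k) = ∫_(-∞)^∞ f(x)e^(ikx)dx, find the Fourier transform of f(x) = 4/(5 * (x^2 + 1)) 4 * pi * exp(-Abs(k))/5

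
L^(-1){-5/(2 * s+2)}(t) -5 * exp(-t)/2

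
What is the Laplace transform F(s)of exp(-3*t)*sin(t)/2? 1/(2*((s + 3)^2 + 1))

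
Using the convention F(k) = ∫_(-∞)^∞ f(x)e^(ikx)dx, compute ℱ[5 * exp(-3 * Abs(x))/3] 10/(k^2 + 9)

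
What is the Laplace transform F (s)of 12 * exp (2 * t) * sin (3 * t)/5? 36/ (5 * ( (s - 2)^2 + 9))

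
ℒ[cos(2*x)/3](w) w/(3*(w^2 + 4))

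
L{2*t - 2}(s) 2/s^2-2/s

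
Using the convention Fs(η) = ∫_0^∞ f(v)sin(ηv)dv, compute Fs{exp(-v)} η/(η^2 + 1)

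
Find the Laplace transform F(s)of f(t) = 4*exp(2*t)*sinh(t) 4/((s - 2)^2 - 1)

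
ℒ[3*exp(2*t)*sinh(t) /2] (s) 3/(2*((s - 2) ^2-1) ) 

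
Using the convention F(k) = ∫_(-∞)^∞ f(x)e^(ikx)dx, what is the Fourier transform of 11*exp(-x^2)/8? 11*sqrt(pi)*exp(-k^2/4)/8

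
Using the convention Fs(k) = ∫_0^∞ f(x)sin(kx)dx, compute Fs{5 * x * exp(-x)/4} 5 * k/(2 * (k^2 + 1)^2)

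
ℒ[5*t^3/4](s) 15/(2*s^4)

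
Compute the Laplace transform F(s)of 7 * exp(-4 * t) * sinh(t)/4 7/(4 * ((s + 4)^2 - 1))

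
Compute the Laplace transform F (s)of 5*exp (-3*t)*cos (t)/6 5*(s + 3)/ (6*( (s + 3)^2 + 1))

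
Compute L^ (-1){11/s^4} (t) 11 * t^3/6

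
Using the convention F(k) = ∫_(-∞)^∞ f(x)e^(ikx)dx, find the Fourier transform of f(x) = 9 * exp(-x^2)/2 9 * sqrt(pi) * exp(-k^2/4)/2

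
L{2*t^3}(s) 12/s^4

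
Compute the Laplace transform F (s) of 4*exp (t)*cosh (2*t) 4*(s - 1) / ( (s - 1) ^2 - 4) 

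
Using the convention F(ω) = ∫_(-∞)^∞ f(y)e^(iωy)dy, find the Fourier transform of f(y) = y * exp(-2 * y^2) sqrt(2) * I * sqrt(pi) * ω * exp(-ω^2/8)/8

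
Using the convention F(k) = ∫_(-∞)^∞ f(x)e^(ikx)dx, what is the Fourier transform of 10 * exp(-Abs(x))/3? 20/(3 * (k^2 + 1))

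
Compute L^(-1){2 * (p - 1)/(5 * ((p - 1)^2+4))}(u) 2 * exp(u) * cos(2 * u)/5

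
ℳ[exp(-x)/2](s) gamma(s)/2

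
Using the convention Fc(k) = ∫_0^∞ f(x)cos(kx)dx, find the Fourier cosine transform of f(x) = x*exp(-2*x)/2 (4 - k^2)/(2*(k^2 + 4)^2)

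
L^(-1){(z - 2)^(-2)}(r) r*exp(2*r)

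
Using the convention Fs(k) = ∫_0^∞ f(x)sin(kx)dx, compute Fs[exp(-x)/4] k/(4*(k^2 + 1))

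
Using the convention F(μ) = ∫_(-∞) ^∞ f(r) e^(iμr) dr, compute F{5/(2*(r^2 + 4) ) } 5*pi*exp(-2*Abs(μ) ) /4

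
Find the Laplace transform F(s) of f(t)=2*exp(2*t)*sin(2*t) 4/((s - 2) ^2 + 4) 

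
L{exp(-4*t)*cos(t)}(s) (s + 4)/((s + 4)^2 + 1)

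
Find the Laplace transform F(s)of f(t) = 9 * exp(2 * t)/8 9/(8 * (s - 2))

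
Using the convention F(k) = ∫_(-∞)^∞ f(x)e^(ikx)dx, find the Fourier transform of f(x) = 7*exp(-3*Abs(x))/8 21/(4*(k^2+9))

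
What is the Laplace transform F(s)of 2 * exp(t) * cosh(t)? 2 * (s - 1)/(s * (s - 2))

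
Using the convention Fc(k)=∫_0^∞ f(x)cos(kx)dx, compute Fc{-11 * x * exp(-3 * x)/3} 11 * (k^2 - 9)/(3 * (k^2+9)^2)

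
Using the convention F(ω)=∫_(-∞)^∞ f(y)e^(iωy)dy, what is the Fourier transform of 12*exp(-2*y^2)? 6*sqrt(2)*sqrt(pi)*exp(-ω^2/8)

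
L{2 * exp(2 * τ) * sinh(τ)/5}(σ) 2/(5 * ((σ - 2)^2 - 1))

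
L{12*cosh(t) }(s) 12*s/(s^2 - 1) 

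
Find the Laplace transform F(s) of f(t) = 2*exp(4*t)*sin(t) 2/((s - 4) ^2 + 1) 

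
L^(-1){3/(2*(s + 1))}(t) 3*exp(-t)/2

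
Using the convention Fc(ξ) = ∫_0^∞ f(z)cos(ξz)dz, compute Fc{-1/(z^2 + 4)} -pi * exp(-2 * ξ)/4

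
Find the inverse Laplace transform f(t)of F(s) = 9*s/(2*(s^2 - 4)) 9*cosh(2*t)/2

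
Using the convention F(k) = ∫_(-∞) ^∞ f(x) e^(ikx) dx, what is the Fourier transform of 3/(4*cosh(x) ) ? 3*pi/(4*cosh(pi*k/2) ) 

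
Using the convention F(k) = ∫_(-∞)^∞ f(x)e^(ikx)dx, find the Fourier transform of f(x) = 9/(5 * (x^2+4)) 9 * pi * exp(-2 * Abs(k))/10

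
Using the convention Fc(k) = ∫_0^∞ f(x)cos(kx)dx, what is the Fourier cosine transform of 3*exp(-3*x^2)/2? sqrt(3)*sqrt(pi)*exp(-k^2/12)/4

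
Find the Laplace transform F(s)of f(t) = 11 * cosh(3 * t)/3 11 * s/(3 * (s^2 - 9))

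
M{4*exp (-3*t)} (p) 4*gamma (p)/3^p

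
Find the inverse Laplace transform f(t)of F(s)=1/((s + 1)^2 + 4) exp(-t)*sin(2*t)/2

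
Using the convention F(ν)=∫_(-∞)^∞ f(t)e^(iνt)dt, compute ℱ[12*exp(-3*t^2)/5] 4*sqrt(3)*sqrt(pi)*exp(-ν^2/12)/5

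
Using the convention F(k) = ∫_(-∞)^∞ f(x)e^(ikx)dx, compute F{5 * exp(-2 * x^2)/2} 5 * sqrt(2) * sqrt(pi) * exp(-k^2/8)/4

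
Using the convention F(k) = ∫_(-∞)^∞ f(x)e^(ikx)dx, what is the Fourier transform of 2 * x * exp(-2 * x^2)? sqrt(2) * I * sqrt(pi) * k * exp(-k^2/8)/4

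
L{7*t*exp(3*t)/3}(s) 7/(3*(s - 3)^2)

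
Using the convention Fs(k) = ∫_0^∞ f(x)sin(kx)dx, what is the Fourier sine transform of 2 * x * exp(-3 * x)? 12 * k/(k^2 + 9)^2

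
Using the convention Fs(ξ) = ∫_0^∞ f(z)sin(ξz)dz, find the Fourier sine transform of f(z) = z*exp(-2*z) 4*ξ/(ξ^2 + 4)^2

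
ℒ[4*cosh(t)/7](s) 4*s/(7*(s^2 - 1))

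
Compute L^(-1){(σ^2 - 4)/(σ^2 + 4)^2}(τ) τ*cos(2*τ)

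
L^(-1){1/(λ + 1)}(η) exp(-η)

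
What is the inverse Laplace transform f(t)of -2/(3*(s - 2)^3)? -t^2*exp(2*t)/3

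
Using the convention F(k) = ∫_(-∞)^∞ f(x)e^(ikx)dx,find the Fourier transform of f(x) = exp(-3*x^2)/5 sqrt(3)*sqrt(pi)*exp(-k^2/12)/15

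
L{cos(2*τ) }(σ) σ/(σ^2 + 4) 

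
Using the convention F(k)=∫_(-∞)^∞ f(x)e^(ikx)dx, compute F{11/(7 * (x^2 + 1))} 11 * pi * exp(-Abs(k))/7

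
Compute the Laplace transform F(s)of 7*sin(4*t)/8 7/(2*(s^2 + 16))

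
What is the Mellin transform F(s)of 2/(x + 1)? 2*pi*csc(pi*s)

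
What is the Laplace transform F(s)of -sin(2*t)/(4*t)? -atan(2/s)/4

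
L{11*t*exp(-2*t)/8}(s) 11/(8*(s + 2)^2)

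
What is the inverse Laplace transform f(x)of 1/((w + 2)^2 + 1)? exp(-2*x)*sin(x)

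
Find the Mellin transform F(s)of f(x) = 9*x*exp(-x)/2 9*gamma(s + 1)/2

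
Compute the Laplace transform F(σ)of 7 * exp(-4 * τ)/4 7/(4 * (σ + 4))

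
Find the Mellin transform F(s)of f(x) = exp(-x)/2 gamma(s)/2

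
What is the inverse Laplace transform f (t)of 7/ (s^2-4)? 7 * sinh (2 * t)/2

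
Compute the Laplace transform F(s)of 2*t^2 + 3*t 3/s^2 + 4/s^3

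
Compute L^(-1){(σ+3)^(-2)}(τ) τ*exp(-3*τ)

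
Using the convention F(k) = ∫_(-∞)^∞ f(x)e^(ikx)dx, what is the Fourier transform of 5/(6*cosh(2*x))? 5*pi/(12*cosh(pi*k/4))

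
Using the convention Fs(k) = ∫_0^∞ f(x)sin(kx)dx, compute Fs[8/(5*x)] 4*pi/5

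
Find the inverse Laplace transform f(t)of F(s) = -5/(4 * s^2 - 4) -5 * sinh(t)/4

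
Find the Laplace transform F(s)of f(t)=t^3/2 3/s^4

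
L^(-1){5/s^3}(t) 5 * t^2/2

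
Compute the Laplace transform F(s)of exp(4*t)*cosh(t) (s - 4)/((s - 4)^2-1)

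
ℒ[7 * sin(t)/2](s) 7/(2 * (s^2+1))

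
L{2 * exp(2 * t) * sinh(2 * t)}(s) 4/(s * (s - 4))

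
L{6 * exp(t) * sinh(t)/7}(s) 6/(7 * s * (s - 2))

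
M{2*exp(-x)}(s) 2*gamma(s)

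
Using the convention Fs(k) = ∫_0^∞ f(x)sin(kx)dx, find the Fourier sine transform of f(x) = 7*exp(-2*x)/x 7*atan(k/2)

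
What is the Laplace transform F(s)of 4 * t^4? 96/s^5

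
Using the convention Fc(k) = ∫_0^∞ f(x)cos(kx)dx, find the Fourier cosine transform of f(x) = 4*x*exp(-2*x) 4*(4 - k^2)/(k^2 + 4)^2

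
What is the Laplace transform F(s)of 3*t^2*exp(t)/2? 3/(s - 1)^3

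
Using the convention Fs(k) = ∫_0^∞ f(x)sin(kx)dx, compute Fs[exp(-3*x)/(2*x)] atan(k/3)/2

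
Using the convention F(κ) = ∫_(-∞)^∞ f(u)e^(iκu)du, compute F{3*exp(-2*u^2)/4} 3*sqrt(2)*sqrt(pi)*exp(-κ^2/8)/8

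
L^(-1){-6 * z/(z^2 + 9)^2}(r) -r * sin(3 * r)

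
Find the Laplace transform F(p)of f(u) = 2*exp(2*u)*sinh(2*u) 4/(p*(p - 4))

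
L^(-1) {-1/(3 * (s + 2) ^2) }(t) -t * exp(-2 * t) /3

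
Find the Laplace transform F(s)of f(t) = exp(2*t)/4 1/(4*(s - 2))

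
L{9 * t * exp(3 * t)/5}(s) 9/(5 * (s - 3)^2)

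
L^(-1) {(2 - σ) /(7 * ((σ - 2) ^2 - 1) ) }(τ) -exp(2 * τ) * cosh(τ) /7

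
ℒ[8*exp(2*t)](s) 8/(s - 2)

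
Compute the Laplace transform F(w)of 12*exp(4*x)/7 12/(7*(w - 4))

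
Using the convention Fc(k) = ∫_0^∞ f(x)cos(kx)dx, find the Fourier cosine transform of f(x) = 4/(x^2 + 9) 2*pi*exp(-3*k)/3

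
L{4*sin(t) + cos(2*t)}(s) s/(s^2 + 4) + 4/(s^2 + 1)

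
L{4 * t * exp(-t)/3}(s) 4/(3 * (s + 1)^2)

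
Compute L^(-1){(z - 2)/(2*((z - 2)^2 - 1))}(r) exp(2*r)*cosh(r)/2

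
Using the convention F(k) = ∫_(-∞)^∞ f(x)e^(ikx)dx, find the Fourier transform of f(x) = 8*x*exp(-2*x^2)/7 sqrt(2)*I*sqrt(pi)*k*exp(-k^2/8)/7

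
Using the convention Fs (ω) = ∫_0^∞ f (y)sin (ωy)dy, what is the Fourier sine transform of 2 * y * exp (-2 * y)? 8 * ω/ (ω^2+4)^2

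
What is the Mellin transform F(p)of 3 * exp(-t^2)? 3 * gamma(p/2)/2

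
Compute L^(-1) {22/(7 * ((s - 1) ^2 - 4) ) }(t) 11 * exp(t) * sinh(2 * t) /7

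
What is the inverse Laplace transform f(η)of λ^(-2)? η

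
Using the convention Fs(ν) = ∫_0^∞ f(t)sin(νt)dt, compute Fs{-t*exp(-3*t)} -6*ν/(ν^2 + 9)^2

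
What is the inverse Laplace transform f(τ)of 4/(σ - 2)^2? 4*τ*exp(2*τ)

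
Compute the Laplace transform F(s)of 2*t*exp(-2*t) 2/(s + 2)^2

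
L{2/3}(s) 2/(3 * s)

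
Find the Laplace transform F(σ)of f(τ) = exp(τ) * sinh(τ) 1/(σ * (σ - 2))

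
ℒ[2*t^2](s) 4/s^3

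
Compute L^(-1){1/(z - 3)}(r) exp(3*r)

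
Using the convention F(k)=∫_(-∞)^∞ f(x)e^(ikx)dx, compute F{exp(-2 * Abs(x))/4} 1/(k^2 + 4)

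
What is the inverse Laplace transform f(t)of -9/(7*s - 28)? -9*exp(4*t)/7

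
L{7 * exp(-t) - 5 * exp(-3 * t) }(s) 7/(s + 1) - 5/(s + 3) 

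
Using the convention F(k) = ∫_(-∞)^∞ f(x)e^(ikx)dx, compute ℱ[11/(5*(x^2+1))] 11*pi*exp(-Abs(k))/5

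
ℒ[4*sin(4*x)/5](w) 16/(5*(w^2 + 16))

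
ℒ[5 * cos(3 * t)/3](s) 5 * s/(3 * (s^2 + 9))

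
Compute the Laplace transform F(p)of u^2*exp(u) 2/(p - 1)^3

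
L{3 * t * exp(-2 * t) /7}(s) 3/(7 * (s + 2) ^2) 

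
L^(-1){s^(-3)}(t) t^2/2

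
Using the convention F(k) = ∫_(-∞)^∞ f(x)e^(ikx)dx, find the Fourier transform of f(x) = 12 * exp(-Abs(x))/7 24/(7 * (k^2 + 1))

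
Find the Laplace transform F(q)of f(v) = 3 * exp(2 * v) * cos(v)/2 3 * (q - 2)/(2 * ((q - 2)^2 + 1))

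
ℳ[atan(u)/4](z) -pi*sec(pi*z/2)/(8*z)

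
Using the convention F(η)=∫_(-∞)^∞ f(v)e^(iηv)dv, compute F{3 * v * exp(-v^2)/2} 3 * I * sqrt(pi) * η * exp(-η^2/4)/4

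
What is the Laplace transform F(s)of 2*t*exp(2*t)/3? 2/(3*(s - 2)^2)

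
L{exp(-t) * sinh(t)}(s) 1/(s * (s + 2))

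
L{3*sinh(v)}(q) 3/(q^2 - 1)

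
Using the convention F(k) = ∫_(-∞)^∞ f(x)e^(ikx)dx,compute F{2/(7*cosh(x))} 2*pi/(7*cosh(pi*k/2))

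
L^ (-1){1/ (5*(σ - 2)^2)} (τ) τ*exp (2*τ)/5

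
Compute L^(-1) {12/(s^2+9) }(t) 4 * sin(3 * t) 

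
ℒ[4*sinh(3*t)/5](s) 12/(5*(s^2 - 9))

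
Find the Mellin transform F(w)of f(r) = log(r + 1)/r -pi*csc(pi*w)/(w - 1)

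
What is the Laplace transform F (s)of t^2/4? 1/ (2*s^3)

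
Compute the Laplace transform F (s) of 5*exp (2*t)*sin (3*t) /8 15/ (8*( (s - 2) ^2+9) ) 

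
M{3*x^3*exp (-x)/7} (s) 3*gamma (s+3)/7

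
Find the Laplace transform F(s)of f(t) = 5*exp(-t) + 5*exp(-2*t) 5/(s + 1) + 5/(s + 2)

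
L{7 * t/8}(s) 7/(8 * s^2)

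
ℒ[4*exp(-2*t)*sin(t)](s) 4/((s+2)^2+1)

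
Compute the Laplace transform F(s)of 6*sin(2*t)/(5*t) 6*atan(2/s)/5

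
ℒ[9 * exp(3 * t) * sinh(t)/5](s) 9/(5 * ((s - 3)^2-1))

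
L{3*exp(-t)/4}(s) 3/(4*(s + 1))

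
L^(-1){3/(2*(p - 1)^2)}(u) 3*u*exp(u)/2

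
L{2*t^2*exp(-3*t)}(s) 4/(s + 3)^3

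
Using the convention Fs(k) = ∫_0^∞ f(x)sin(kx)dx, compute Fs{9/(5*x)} 9*pi/10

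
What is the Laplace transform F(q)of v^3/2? 3/q^4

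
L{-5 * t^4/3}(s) -40/s^5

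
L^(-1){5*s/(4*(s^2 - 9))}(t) 5*cosh(3*t)/4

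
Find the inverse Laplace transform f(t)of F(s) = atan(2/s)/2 sin(2*t)/(2*t)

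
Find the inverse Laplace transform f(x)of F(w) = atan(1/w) sin(x)/x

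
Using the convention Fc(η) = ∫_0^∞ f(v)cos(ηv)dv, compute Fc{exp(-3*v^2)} sqrt(3)*sqrt(pi)*exp(-η^2/12)/6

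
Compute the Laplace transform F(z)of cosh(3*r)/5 z/(5*(z^2 - 9))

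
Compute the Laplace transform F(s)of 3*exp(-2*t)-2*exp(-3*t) 3/(s + 2)-2/(s + 3)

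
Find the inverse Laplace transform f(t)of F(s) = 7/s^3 7 * t^2/2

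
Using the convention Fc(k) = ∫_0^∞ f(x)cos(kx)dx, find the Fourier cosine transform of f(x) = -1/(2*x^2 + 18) -pi*exp(-3*k)/12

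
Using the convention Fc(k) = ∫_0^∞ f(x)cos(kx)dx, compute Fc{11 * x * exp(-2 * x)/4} 11 * (4 - k^2)/(4 * (k^2 + 4)^2)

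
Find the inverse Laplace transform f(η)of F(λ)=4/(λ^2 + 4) 2*sin(2*η)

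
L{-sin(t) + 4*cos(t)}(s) 4*s/(s^2 + 1)-1/(s^2 + 1)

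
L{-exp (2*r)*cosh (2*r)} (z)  (2 - z)/ (z*(z - 4))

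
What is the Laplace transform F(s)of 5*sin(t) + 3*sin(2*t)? 6/(s^2 + 4) + 5/(s^2 + 1)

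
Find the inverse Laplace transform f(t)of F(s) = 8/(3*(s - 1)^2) 8*t*exp(t)/3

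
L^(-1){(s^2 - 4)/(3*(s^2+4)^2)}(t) t*cos(2*t)/3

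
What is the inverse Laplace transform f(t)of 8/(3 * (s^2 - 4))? 4 * sinh(2 * t)/3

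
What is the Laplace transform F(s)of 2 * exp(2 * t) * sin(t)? 2/((s - 2)^2 + 1)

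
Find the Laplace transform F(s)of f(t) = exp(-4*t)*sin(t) 1/((s + 4)^2 + 1)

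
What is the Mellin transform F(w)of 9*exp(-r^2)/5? 9*gamma(w/2)/10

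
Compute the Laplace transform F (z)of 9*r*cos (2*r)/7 9*(z^2-4)/ (7*(z^2+4)^2)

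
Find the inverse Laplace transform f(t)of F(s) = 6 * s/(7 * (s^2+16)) 6 * cos(4 * t)/7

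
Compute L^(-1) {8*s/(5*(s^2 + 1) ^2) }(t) 4*t*sin(t) /5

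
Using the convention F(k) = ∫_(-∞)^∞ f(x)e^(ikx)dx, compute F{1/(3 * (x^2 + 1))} pi * exp(-Abs(k))/3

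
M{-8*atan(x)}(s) 4*pi*sec(pi*s/2)/s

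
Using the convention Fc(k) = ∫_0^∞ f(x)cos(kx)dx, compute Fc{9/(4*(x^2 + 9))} 3*pi*exp(-3*k)/8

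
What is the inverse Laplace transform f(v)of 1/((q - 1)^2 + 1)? exp(v) * sin(v)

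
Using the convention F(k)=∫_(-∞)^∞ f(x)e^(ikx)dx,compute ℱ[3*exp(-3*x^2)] sqrt(3)*sqrt(pi)*exp(-k^2/12)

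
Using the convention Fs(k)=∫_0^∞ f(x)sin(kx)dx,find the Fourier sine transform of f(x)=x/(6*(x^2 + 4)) pi*exp(-2*k)/12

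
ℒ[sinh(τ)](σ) 1/(σ^2 - 1)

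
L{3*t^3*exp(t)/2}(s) 9/(s - 1)^4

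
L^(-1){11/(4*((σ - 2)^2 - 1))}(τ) 11*exp(2*τ)*sinh(τ)/4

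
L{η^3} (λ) 6/λ^4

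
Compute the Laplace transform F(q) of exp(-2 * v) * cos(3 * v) (q+2) /((q+2) ^2+9) 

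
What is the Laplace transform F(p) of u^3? 6/p^4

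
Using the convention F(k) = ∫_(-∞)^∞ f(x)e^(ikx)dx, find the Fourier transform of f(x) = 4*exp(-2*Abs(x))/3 16/(3*(k^2 + 4))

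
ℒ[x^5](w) 120/w^6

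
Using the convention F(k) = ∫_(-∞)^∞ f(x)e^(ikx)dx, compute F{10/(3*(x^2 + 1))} 10*pi*exp(-Abs(k))/3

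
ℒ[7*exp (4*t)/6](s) 7/ (6*(s - 4))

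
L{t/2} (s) 1/ (2 * s^2)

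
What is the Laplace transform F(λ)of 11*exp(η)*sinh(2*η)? 22/((λ - 1)^2 - 4)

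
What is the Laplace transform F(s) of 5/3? 5/(3*s) 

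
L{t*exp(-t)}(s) (s + 1)^(-2)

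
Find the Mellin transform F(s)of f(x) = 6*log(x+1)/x -6*pi*csc(pi*s)/(s - 1)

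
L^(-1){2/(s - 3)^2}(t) 2*t*exp(3*t)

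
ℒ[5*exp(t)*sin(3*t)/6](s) 5/(2*((s - 1)^2 + 9))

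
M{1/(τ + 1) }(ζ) pi*csc(pi*ζ) 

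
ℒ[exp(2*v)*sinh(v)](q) 1/((q - 2)^2 - 1)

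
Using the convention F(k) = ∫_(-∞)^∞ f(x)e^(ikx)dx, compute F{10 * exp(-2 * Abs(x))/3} 40/(3 * (k^2 + 4))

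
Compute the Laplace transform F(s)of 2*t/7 2/(7*s^2)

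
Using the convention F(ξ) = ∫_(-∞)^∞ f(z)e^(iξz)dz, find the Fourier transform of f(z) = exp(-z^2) sqrt(pi) * exp(-ξ^2/4)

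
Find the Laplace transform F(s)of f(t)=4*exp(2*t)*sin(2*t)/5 8/(5*((s - 2)^2 + 4))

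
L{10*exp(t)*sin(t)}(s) 10/((s - 1)^2+1)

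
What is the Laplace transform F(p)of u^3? 6/p^4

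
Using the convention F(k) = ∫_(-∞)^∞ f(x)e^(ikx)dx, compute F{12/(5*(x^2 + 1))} 12*pi*exp(-Abs(k))/5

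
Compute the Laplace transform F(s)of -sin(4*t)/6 -2/(3*s^2+48)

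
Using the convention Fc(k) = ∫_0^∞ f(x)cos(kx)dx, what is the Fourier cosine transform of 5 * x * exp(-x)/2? 5 * (1 - k^2)/(2 * (k^2 + 1)^2)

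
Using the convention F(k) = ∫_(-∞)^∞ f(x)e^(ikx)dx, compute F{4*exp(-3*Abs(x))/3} 8/(k^2+9)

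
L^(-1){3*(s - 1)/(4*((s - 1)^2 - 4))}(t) 3*exp(t)*cosh(2*t)/4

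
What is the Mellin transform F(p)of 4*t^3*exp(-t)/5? 4*gamma(p + 3)/5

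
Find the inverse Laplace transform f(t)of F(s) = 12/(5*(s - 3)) 12*exp(3*t)/5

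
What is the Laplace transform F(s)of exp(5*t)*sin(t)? 1/((s - 5)^2 + 1)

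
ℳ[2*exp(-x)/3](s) 2*gamma(s)/3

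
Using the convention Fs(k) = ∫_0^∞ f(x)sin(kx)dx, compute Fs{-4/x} -2*pi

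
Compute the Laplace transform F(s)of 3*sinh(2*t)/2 3/(s^2 - 4)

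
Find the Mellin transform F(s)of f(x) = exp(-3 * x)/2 gamma(s)/(2 * 3^s)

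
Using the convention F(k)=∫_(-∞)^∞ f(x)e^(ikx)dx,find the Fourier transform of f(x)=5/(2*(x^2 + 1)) 5*pi*exp(-Abs(k))/2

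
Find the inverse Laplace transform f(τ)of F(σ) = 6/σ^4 τ^3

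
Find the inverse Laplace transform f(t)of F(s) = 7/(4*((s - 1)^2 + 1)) 7*exp(t)*sin(t)/4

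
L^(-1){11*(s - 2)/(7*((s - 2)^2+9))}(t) 11*exp(2*t)*cos(3*t)/7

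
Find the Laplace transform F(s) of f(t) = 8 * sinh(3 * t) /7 24/(7 * (s^2 - 9) ) 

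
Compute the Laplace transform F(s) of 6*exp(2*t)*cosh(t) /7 6*(s - 2) /(7*((s - 2) ^2 - 1) ) 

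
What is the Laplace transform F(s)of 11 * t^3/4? 33/(2 * s^4)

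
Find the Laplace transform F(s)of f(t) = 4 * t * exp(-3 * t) 4/(s+3)^2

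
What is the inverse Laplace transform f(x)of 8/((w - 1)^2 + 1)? 8 * exp(x) * sin(x)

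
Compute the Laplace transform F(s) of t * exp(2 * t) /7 1/(7 * (s - 2) ^2) 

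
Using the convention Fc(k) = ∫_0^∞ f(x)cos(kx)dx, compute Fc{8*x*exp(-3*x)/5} 8*(9 - k^2)/(5*(k^2 + 9)^2)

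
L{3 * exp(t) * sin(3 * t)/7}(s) 9/(7 * ((s - 1)^2 + 9))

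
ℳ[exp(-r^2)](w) gamma(w/2)/2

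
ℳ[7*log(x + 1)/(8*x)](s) -7*pi*csc(pi*s)/(8*s - 8)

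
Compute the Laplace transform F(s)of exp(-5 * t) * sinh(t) 1/((s + 5)^2 - 1)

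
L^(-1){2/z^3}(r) r^2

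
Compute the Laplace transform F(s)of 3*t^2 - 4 6/s^3 - 4/s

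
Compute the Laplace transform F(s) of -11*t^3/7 -66/(7*s^4) 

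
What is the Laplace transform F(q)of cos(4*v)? q/(q^2+16)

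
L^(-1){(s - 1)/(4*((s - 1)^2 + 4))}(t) exp(t)*cos(2*t)/4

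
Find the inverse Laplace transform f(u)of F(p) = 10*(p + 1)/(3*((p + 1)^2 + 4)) 10*exp(-u)*cos(2*u)/3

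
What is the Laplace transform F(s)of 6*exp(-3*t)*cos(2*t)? 6*(s + 3)/((s + 3)^2 + 4)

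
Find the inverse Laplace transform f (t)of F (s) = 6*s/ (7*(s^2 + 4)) 6*cos (2*t)/7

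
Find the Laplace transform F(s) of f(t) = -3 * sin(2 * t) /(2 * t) -3 * atan(2/s) /2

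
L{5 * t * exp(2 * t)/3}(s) 5/(3 * (s - 2)^2)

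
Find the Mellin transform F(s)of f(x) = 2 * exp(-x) 2 * gamma(s)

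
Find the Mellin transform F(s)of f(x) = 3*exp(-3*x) 3^(1 - s)*gamma(s)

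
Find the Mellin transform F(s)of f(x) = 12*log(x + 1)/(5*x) -12*pi*csc(pi*s)/(5*s - 5)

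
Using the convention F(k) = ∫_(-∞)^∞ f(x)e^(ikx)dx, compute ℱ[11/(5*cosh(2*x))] 11*pi/(10*cosh(pi*k/4))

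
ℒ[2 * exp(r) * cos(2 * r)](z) 2 * (z - 1) /((z - 1) ^2 + 4) 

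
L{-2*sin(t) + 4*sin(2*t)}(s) 8/(s^2 + 4) - 2/(s^2 + 1)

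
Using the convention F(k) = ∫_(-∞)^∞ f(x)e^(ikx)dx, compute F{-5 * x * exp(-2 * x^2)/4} -5 * sqrt(2) * I * sqrt(pi) * k * exp(-k^2/8)/32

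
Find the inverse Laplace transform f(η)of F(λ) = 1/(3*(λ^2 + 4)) sin(2*η)/6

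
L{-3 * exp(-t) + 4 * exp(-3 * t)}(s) 4/(s + 3) - 3/(s + 1)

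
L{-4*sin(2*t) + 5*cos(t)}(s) 5*s/(s^2 + 1) - 8/(s^2 + 4)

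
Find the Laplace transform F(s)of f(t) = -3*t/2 -3/(2*s^2)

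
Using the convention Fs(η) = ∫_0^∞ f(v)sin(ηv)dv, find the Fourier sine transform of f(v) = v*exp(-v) 2*η/(η^2 + 1)^2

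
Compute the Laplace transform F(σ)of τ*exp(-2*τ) (σ + 2)^(-2)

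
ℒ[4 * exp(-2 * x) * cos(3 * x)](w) 4 * (w+2)/((w+2)^2+9)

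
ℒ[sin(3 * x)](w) 3/(w^2 + 9)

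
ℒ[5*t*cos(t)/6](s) 5*(s^2-1)/(6*(s^2 + 1)^2)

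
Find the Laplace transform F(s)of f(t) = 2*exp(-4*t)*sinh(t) 2/((s + 4)^2-1)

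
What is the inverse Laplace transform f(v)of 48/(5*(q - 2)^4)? 8*v^3*exp(2*v)/5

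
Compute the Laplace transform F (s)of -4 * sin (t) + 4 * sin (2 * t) 8/ (s^2 + 4)-4/ (s^2 + 1)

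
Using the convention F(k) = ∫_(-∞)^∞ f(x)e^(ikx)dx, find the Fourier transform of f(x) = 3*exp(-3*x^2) sqrt(3)*sqrt(pi)*exp(-k^2/12)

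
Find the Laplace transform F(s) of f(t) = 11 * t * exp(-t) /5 11/(5 * (s + 1) ^2) 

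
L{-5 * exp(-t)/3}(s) -5/(3 * s + 3)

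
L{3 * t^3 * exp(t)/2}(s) 9/(s - 1)^4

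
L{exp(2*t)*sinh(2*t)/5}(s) 2/(5*s*(s - 4))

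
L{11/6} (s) 11/ (6 * s)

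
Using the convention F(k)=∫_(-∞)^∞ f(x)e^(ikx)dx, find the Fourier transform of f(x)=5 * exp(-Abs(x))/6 5/(3 * (k^2 + 1))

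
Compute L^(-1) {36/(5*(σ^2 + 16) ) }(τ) 9*sin(4*τ) /5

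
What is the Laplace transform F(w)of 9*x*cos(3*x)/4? 9*(w^2 - 9)/(4*(w^2 + 9)^2)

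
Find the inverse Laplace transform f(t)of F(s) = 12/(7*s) 12/7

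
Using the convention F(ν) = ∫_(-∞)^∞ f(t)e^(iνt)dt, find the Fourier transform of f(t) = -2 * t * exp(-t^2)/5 -I * sqrt(pi) * ν * exp(-ν^2/4)/5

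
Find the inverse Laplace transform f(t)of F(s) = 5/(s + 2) 5*exp(-2*t)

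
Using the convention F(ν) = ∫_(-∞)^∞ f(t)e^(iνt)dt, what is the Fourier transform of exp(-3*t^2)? sqrt(3)*sqrt(pi)*exp(-ν^2/12)/3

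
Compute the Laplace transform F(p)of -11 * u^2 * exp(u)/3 -22/(3 * (p - 1)^3)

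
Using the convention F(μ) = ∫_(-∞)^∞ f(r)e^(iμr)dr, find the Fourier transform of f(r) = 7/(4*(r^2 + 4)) 7*pi*exp(-2*Abs(μ))/8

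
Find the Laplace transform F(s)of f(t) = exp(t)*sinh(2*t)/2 1/((s - 1)^2 - 4)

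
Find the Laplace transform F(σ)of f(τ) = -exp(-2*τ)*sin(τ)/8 -1/(8*(σ + 2)^2 + 8)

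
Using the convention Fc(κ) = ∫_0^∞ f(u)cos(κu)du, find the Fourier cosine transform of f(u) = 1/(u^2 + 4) pi*exp(-2*κ)/4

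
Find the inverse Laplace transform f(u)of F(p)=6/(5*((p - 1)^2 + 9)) 2*exp(u)*sin(3*u)/5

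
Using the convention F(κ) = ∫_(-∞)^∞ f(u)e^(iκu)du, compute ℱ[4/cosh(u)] 4 * pi/cosh(pi * κ/2)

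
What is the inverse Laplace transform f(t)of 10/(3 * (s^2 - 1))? 10 * sinh(t)/3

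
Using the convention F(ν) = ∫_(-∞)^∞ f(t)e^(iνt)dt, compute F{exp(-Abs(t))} 2/(ν^2+1)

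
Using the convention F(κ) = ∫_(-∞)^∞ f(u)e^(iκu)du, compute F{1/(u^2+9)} pi*exp(-3*Abs(κ))/3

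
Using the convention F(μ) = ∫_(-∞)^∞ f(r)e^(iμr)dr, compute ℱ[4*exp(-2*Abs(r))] 16/(μ^2 + 4)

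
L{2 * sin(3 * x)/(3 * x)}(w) 2 * atan(3/w)/3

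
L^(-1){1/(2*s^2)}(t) t/2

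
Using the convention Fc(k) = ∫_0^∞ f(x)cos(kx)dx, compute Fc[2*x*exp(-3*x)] 2*(9 - k^2)/(k^2 + 9)^2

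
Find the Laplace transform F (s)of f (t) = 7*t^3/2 21/s^4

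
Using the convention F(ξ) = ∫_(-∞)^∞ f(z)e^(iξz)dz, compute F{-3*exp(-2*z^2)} -3*sqrt(2)*sqrt(pi)*exp(-ξ^2/8)/2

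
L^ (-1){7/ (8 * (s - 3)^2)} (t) 7 * t * exp (3 * t)/8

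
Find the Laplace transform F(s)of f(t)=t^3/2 3/s^4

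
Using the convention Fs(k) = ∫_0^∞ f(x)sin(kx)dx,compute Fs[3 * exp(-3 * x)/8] 3 * k/(8 * (k^2 + 9))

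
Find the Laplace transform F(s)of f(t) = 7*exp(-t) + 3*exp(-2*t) 7/(s + 1) + 3/(s + 2)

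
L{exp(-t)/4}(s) 1/(4 * (s+1))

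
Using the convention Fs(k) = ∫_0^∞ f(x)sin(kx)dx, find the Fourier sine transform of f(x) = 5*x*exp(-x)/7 10*k/(7*(k^2 + 1)^2)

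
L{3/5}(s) 3/(5 * s)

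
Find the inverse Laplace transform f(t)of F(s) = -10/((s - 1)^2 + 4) -5*exp(t)*sin(2*t)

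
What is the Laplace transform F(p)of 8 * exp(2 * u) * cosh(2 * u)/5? 8 * (p - 2)/(5 * p * (p - 4))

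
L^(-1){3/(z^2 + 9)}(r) sin(3*r)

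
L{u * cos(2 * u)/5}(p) (p^2 - 4)/(5 * (p^2 + 4)^2)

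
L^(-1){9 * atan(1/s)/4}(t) 9 * sin(t)/(4 * t)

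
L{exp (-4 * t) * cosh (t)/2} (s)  (s + 4)/ (2 * ( (s + 4)^2-1))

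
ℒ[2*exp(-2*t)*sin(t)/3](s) 2/(3*((s + 2)^2 + 1))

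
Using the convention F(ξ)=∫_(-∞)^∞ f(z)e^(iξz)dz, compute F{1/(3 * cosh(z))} pi/(3 * cosh(pi * ξ/2))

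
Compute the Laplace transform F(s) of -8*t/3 -8/(3*s^2) 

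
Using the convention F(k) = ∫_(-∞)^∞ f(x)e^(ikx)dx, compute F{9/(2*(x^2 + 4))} 9*pi*exp(-2*Abs(k))/4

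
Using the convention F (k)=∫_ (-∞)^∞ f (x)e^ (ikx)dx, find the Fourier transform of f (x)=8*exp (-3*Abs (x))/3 16/ (k^2+9)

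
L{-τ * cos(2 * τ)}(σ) (4 - σ^2)/(σ^2+4)^2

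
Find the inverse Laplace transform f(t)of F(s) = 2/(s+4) 2*exp(-4*t)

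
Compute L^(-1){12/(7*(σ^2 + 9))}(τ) 4*sin(3*τ)/7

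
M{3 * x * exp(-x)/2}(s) 3 * gamma(s + 1)/2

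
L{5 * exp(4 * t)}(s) 5/(s - 4)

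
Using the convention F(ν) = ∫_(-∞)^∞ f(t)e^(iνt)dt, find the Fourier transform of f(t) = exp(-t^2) sqrt(pi)*exp(-ν^2/4)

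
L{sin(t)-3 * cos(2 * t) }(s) 1/(s^2 + 1)-3 * s/(s^2 + 4) 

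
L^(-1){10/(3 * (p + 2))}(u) 10 * exp(-2 * u)/3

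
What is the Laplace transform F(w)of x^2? 2/w^3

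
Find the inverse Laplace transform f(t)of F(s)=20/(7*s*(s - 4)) 10*exp(2*t)*sinh(2*t)/7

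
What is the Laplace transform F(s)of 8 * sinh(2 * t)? 16/(s^2 - 4)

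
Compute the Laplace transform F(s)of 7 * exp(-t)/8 7/(8 * (s + 1))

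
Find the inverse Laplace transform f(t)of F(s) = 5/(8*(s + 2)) 5*exp(-2*t)/8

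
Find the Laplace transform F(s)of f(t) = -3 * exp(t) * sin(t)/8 -3/(8 * (s - 1)^2 + 8)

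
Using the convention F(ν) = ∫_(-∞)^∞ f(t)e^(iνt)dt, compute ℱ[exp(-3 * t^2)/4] sqrt(3) * sqrt(pi) * exp(-ν^2/12)/12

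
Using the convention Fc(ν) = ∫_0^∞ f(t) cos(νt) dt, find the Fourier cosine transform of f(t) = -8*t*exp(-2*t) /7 8*(ν^2 - 4) /(7*(ν^2 + 4) ^2) 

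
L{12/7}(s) 12/(7*s)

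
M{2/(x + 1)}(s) 2 * pi * csc(pi * s)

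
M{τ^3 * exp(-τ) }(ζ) gamma(ζ + 3) 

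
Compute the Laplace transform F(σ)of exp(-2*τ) 1/(σ + 2)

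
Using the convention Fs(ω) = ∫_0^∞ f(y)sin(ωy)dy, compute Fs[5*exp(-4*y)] 5*ω/(ω^2+16)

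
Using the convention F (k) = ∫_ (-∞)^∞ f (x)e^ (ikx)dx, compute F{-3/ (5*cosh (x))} -3*pi/ (5*cosh (pi*k/2))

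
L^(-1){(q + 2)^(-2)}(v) v*exp(-2*v)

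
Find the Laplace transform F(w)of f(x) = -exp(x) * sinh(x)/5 -1/(5 * w * (w - 2))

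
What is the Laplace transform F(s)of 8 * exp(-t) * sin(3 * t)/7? 24/(7 * ((s + 1)^2 + 9))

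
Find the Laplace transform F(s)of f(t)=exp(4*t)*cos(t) (s - 4)/((s - 4)^2 + 1)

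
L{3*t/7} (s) 3/ (7*s^2)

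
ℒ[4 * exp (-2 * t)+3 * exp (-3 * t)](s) 4/ (s+2)+3/ (s+3)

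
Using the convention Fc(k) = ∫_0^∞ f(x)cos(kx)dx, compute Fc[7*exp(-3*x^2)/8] 7*sqrt(3)*sqrt(pi)*exp(-k^2/12)/48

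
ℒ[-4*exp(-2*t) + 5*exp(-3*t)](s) 5/(s + 3)-4/(s + 2)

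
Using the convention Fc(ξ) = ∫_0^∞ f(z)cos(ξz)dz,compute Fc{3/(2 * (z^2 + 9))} pi * exp(-3 * ξ)/4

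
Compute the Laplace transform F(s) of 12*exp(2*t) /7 12/(7*(s - 2) ) 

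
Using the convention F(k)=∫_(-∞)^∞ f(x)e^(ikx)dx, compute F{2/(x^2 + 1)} 2*pi*exp(-Abs(k))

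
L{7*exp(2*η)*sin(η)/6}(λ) 7/(6*((λ - 2)^2 + 1))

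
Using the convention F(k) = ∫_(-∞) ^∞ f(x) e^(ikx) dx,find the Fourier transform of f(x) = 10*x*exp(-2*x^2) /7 5*sqrt(2)*I*sqrt(pi)*k*exp(-k^2/8) /28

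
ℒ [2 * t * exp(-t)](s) 2/(s+1)^2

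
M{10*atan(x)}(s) -5*pi*sec(pi*s/2)/s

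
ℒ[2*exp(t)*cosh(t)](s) 2*(s - 1)/(s*(s - 2))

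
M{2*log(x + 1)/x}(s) -2*pi*csc(pi*s)/(s - 1)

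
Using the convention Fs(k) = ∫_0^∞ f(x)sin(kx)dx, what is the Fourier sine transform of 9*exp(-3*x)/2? 9*k/(2*(k^2 + 9))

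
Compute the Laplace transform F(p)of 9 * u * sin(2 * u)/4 9 * p/(p^2 + 4)^2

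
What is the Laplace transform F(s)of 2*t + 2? 2/s^2 + 2/s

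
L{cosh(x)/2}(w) w/(2*(w^2 - 1))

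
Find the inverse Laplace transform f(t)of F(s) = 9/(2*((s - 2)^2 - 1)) 9*exp(2*t)*sinh(t)/2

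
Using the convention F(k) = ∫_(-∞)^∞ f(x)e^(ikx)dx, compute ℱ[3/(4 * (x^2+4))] 3 * pi * exp(-2 * Abs(k))/8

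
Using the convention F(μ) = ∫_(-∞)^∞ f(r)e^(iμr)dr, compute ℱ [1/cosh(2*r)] pi/(2*cosh(pi*μ/4))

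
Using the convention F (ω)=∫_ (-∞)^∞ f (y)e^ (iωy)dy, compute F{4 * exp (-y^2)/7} 4 * sqrt (pi) * exp (-ω^2/4)/7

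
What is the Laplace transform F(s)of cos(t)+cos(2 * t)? s/(s^2+1)+s/(s^2+4)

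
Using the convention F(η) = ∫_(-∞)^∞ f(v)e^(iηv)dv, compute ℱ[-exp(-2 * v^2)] -sqrt(2) * sqrt(pi) * exp(-η^2/8)/2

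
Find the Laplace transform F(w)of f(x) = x w^(-2)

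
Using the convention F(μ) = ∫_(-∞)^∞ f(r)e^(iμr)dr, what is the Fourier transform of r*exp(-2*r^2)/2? sqrt(2)*I*sqrt(pi)*μ*exp(-μ^2/8)/16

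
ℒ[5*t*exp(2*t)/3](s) 5/(3*(s - 2)^2)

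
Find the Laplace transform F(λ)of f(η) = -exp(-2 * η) -1/(λ+2)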